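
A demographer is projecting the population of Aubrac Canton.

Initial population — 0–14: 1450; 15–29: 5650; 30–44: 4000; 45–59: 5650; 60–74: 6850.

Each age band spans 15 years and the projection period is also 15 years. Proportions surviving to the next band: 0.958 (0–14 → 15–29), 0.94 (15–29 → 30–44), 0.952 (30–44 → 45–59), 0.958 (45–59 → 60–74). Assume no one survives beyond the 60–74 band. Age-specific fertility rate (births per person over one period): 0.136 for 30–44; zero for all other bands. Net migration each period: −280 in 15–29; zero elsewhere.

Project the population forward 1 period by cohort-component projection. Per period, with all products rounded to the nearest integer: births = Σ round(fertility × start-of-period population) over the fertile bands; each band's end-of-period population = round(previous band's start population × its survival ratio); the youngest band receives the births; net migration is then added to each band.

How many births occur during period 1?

544

[period 1]
Births: 4000 × 0.136 = 544
15–29: 1450 × 0.958 = 1389
30–44: 5650 × 0.94 = 5311
45–59: 4000 × 0.952 = 3808
60–74: 5650 × 0.958 = 5413
Net migration: 15–29 − 280 → 1109
→ [544, 1109, 5311, 3808, 5413]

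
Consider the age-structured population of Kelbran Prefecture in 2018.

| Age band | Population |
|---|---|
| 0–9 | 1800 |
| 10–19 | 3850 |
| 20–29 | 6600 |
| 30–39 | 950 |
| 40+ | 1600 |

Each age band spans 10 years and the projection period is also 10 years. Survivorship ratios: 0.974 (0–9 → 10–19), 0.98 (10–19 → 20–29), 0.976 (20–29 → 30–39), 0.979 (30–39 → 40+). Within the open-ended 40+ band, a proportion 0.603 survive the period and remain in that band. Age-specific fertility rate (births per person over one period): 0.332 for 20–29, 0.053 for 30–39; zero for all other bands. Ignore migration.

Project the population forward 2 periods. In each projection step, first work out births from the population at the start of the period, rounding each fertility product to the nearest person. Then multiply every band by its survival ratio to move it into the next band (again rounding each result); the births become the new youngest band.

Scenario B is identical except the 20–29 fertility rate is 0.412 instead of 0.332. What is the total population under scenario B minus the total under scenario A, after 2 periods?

Let band 1 be 0–9 through band 5 = 40+.
After projecting period 1:
Births: 6600 × 0.332 = 2191 ; 950 × 0.053 = 50 → 2241
Band 2: 1800 × 0.974 = 1753
Band 3: 3850 × 0.98 = 3773
Band 4: 6600 × 0.976 = 6442
Band 5: 950 × 0.979 + 1600 × 0.603 = 930 + 965 = 1895
→ [2241, 1753, 3773, 6442, 1895]
After projecting period 2:
Births: 3773 × 0.332 = 1253 ; 6442 × 0.053 = 341 → 1594
Band 2: 2241 × 0.974 = 2183
Band 3: 1753 × 0.98 = 1718
Band 4: 3773 × 0.976 = 3682
Band 5: 6442 × 0.979 + 1895 × 0.603 = 6307 + 1143 = 7450
→ [1594, 2183, 1718, 3682, 7450]
Scenario A total after 2 periods: 16627
Scenario B projection —
After projecting period 1:
Births: 6600 × 0.412 = 2719 ; 950 × 0.053 = 50 → 2769
Band 2: 1800 × 0.974 = 1753
Band 3: 3850 × 0.98 = 3773
Band 4: 6600 × 0.976 = 6442
Band 5: 950 × 0.979 + 1600 × 0.603 = 930 + 965 = 1895
→ [2769, 1753, 3773, 6442, 1895]
After projecting period 2:
Births: 3773 × 0.412 = 1554 ; 6442 × 0.053 = 341 → 1895
Band 2: 2769 × 0.974 = 2697
Band 3: 1753 × 0.98 = 1718
Band 4: 3773 × 0.976 = 3682
Band 5: 6442 × 0.979 + 1895 × 0.603 = 6307 + 1143 = 7450
→ [1895, 2697, 1718, 3682, 7450]
Scenario B total after 2 periods: 17442
Difference B − A = 17442 − 16627 = 815

815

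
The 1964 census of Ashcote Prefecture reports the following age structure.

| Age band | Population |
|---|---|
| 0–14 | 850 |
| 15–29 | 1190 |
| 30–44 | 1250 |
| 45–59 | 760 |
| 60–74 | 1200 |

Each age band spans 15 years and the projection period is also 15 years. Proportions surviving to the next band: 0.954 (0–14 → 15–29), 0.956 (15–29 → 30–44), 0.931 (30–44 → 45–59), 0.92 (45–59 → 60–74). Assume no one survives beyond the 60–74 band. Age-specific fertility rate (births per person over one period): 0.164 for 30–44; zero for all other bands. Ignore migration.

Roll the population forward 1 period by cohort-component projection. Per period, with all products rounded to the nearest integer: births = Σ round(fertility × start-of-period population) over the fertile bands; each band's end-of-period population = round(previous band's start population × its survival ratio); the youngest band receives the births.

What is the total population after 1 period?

4017

Let band 1 be 0–14 through band 5 = 60–74.
After projecting period 1:
Births: 1250 * 0.164 = 205
Band 2: 850 * 0.954 = 811
Band 3: 1190 * 0.956 = 1138
Band 4: 1250 * 0.931 = 1164
Band 5: 760 * 0.92 = 699
→ [205, 811, 1138, 1164, 699]
Total after period 1: 205 + 811 + 1138 + 1164 + 699 = 4017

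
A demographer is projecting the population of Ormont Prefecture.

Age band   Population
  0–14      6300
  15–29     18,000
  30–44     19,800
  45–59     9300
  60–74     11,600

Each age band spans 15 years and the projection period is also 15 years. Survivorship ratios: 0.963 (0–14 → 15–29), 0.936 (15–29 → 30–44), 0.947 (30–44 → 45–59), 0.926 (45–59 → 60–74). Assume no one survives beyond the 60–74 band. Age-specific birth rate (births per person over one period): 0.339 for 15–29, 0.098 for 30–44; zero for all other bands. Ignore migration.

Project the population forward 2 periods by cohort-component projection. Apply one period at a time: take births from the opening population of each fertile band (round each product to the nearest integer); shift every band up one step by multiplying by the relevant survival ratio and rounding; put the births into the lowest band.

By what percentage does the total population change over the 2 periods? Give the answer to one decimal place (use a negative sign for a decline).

Numbering the groups 1..5 from youngest to oldest:
Period 1:
Births: 18000 × 0.339 = 6102 ; 19800 × 0.098 = 1940 → 8042
Group 2: 6300 × 0.963 = 6067
Group 3: 18000 × 0.936 = 16848
Group 4: 19800 × 0.947 = 18751
Group 5: 9300 × 0.926 = 8612
End of period: [8042, 6067, 16848, 18751, 8612]
Period 2:
Births: 6067 × 0.339 = 2057 ; 16848 × 0.098 = 1651 → 3708
Group 2: 8042 × 0.963 = 7744
Group 3: 6067 × 0.936 = 5679
Group 4: 16848 × 0.947 = 15955
Group 5: 18751 × 0.926 = 17363
End of period: [3708, 7744, 5679, 15955, 17363]
Total: 65000 → 50449; change = -14551; percentage change = -22.4%

-22.4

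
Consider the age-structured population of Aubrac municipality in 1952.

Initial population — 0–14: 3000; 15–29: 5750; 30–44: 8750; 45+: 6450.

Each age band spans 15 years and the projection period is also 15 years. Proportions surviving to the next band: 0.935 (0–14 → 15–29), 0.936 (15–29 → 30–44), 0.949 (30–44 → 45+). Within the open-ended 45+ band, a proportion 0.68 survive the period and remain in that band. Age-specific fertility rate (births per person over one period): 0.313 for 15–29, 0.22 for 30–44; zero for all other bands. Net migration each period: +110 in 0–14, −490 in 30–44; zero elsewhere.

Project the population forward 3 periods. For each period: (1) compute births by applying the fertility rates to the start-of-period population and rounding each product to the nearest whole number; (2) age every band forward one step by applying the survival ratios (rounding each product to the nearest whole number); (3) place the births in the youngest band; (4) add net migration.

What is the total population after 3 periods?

Period 1:
Births: 5750 * 0.313 = 1800 ; 8750 * 0.22 = 1925 — total 3725
15–29: 3000 * 0.935 = 2805
30–44: 5750 * 0.936 = 5382
45+: 8750 * 0.949 + 6450 * 0.68 = 8304 + 4386 = 12690
Net migration: 0–14 + 110 → 3835; 30–44 − 490 → 4892
Population now: 0–14=3835, 15–29=2805, 30–44=4892, 45+=12690
Period 2:
Births: 2805 * 0.313 = 878 ; 4892 * 0.22 = 1076 — total 1954
15–29: 3835 * 0.935 = 3586
30–44: 2805 * 0.936 = 2625
45+: 4892 * 0.949 + 12690 * 0.68 = 4643 + 8629 = 13272
Net migration: 0–14 + 110 → 2064; 30–44 − 490 → 2135
Population now: 0–14=2064, 15–29=3586, 30–44=2135, 45+=13272
Period 3:
Births: 3586 * 0.313 = 1122 ; 2135 * 0.22 = 470 — total 1592
15–29: 2064 * 0.935 = 1930
30–44: 3586 * 0.936 = 3356
45+: 2135 * 0.949 + 13272 * 0.68 = 2026 + 9025 = 11051
Net migration: 0–14 + 110 → 1702; 30–44 − 490 → 2866
Population now: 0–14=1702, 15–29=1930, 30–44=2866, 45+=11051
Total after period 3: 1702 + 1930 + 2866 + 11051 = 17549

17549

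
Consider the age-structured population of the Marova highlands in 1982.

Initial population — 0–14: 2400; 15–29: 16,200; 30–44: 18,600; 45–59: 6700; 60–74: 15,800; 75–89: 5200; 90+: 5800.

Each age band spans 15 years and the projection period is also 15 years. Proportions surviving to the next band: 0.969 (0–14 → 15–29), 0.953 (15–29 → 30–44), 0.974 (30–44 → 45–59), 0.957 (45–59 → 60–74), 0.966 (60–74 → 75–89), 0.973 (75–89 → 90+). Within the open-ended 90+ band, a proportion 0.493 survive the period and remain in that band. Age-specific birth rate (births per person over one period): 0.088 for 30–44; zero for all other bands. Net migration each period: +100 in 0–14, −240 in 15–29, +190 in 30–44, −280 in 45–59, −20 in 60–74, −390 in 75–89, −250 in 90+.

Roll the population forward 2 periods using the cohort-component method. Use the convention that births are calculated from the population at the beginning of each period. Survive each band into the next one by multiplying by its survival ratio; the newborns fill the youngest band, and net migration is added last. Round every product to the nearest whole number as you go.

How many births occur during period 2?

1375

(Groups numbered youngest = 1 to oldest = 7.)
[period 1]
Births: 18600 * 0.088 = 1637
Group 2: 2400 * 0.969 = 2326
Group 3: 16200 * 0.953 = 15439
Group 4: 18600 * 0.974 = 18116
Group 5: 6700 * 0.957 = 6412
Group 6: 15800 * 0.966 = 15263
Group 7: 5200 * 0.973 + 5800 * 0.493 = 5060 + 2859 = 7919
Net migration: Group 1 + 100 → 1737; Group 2 − 240 → 2086; Group 3 + 190 → 15629; Group 4 − 280 → 17836; Group 5 − 20 → 6392; Group 6 − 390 → 14873; Group 7 − 250 → 7669
Giving 1737 / 2086 / 15629 / 17836 / 6392 / 14873 / 7669.
[period 2]
Births: 15629 * 0.088 = 1375
Group 2: 1737 * 0.969 = 1683
Group 3: 2086 * 0.953 = 1988
Group 4: 15629 * 0.974 = 15223
Group 5: 17836 * 0.957 = 17069
Group 6: 6392 * 0.966 = 6175
Group 7: 14873 * 0.973 + 7669 * 0.493 = 14471 + 3781 = 18252
Net migration: Group 1 + 100 → 1475; Group 2 − 240 → 1443; Group 3 + 190 → 2178; Group 4 − 280 → 14943; Group 5 − 20 → 17049; Group 6 − 390 → 5785; Group 7 − 250 → 18002
Giving 1475 / 1443 / 2178 / 14943 / 17049 / 5785 / 18002.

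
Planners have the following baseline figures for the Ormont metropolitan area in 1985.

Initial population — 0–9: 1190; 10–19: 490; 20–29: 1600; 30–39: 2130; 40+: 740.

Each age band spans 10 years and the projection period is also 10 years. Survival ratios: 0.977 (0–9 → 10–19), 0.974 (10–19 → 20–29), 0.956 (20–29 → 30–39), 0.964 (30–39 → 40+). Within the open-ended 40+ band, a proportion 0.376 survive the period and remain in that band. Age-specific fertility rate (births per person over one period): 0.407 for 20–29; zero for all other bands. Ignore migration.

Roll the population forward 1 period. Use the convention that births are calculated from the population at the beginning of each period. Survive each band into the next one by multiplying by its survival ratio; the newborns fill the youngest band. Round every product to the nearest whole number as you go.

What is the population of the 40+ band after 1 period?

Call the groups 1 to 5, youngest first.
[period 1]
Births: 1600 * 0.407 = 651
Group 2: 1190 * 0.977 = 1163
Group 3: 490 * 0.974 = 477
Group 4: 1600 * 0.956 = 1530
Group 5: 2130 * 0.964 + 740 * 0.376 = 2053 + 278 = 2331
Giving 651 / 1163 / 477 / 1530 / 2331.

2331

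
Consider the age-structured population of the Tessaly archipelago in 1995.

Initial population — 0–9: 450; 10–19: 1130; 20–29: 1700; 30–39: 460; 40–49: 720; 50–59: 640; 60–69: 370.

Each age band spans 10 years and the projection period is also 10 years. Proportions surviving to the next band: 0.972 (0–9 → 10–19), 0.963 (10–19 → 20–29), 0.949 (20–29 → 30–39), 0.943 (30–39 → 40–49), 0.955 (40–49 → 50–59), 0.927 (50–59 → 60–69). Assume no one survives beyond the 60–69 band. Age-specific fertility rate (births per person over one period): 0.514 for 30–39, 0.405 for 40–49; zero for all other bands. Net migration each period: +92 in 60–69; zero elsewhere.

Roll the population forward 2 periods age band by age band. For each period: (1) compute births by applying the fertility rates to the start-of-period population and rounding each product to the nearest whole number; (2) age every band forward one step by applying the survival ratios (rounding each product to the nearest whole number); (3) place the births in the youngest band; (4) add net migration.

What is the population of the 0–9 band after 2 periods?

1005

Numbering the groups 1..7 from youngest to oldest:
Period 1.
Births: 460 * 0.514 = 236 ; 720 * 0.405 = 292 — total 528
Group 2: 450 * 0.972 = 437
Group 3: 1130 * 0.963 = 1088
Group 4: 1700 * 0.949 = 1613
Group 5: 460 * 0.943 = 434
Group 6: 720 * 0.955 = 688
Group 7: 640 * 0.927 = 593
Net migration: Group 7 + 92 → 685
Giving 528 / 437 / 1088 / 1613 / 434 / 688 / 685.
Period 2.
Births: 1613 * 0.514 = 829 ; 434 * 0.405 = 176 — total 1005
Group 2: 528 * 0.972 = 513
Group 3: 437 * 0.963 = 421
Group 4: 1088 * 0.949 = 1033
Group 5: 1613 * 0.943 = 1521
Group 6: 434 * 0.955 = 414
Group 7: 688 * 0.927 = 638
Net migration: Group 7 + 92 → 730
Giving 1005 / 513 / 421 / 1033 / 1521 / 414 / 730.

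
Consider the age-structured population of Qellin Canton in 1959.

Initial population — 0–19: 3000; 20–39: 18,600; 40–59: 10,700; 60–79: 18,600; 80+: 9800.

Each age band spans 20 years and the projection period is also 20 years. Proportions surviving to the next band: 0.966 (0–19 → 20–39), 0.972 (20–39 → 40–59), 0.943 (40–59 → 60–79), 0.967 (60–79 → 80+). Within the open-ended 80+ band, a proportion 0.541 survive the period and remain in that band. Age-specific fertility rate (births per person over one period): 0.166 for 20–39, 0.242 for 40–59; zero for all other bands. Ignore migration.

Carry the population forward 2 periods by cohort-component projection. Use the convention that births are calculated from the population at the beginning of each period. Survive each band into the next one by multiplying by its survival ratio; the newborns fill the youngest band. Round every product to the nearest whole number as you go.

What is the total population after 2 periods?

Numbering the groups 1..5 from youngest to oldest:
[period 1]
Births: 18600 * 0.166 = 3088 ; 10700 * 0.242 = 2589 → 5677
Group 2: 3000 * 0.966 = 2898
Group 3: 18600 * 0.972 = 18079
Group 4: 10700 * 0.943 = 10090
Group 5: 18600 * 0.967 + 9800 * 0.541 = 17986 + 5302 = 23288
Population now: 0–19=5677, 20–39=2898, 40–59=18079, 60–79=10090, 80+=23288
[period 2]
Births: 2898 * 0.166 = 481 ; 18079 * 0.242 = 4375 → 4856
Group 2: 5677 * 0.966 = 5484
Group 3: 2898 * 0.972 = 2817
Group 4: 18079 * 0.943 = 17048
Group 5: 10090 * 0.967 + 23288 * 0.541 = 9757 + 12599 = 22356
Population now: 0–19=4856, 20–39=5484, 40–59=2817, 60–79=17048, 80+=22356
Total after period 2: 4856 + 5484 + 2817 + 17048 + 22356 = 52561

52561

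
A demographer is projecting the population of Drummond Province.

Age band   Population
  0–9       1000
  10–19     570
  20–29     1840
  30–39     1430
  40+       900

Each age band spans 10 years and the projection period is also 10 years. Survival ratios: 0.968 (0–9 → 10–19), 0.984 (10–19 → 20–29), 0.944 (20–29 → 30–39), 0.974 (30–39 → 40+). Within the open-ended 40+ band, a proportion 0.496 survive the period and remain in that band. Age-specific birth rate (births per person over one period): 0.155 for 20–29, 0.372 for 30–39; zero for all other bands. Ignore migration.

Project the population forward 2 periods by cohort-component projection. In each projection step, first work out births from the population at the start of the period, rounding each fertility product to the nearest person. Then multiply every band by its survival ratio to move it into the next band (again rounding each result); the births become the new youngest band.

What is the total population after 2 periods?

Numbering the groups 1..5 from youngest to oldest:
Period 1:
Births: 1840 × 0.155 = 285 ; 1430 × 0.372 = 532 → total 817
Group 2: 1000 × 0.968 = 968
Group 3: 570 × 0.984 = 561
Group 4: 1840 × 0.944 = 1737
Group 5: 1430 × 0.974 + 900 × 0.496 = 1393 + 446 = 1839
End of period: [817, 968, 561, 1737, 1839]
Period 2:
Births: 561 × 0.155 = 87 ; 1737 × 0.372 = 646 → total 733
Group 2: 817 × 0.968 = 791
Group 3: 968 × 0.984 = 953
Group 4: 561 × 0.944 = 530
Group 5: 1737 × 0.974 + 1839 × 0.496 = 1692 + 912 = 2604
End of period: [733, 791, 953, 530, 2604]
Total after period 2: 733 + 791 + 953 + 530 + 2604 = 5611

5611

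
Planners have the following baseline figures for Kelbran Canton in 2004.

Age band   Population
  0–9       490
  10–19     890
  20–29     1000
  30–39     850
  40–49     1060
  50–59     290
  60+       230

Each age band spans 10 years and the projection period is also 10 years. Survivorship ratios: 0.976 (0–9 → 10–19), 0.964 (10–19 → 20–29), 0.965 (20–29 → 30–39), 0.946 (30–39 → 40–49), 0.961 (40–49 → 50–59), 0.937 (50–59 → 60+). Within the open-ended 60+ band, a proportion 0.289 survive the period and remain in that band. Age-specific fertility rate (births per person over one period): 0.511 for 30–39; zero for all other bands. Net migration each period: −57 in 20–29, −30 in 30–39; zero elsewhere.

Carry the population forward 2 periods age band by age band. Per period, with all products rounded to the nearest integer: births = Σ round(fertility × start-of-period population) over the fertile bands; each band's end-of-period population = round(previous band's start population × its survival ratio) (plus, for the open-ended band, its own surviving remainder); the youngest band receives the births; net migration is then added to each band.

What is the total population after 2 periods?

After projecting period 1:
Births: 850 × 0.511 = 434
10–19: 490 × 0.976 = 478
20–29: 890 × 0.964 = 858
30–39: 1000 × 0.965 = 965
40–49: 850 × 0.946 = 804
50–59: 1060 × 0.961 = 1019
60+: 290 × 0.937 + 230 × 0.289 = 272 + 66 = 338
Net migration: 20–29 − 57 → 801; 30–39 − 30 → 935
Giving 434 / 478 / 801 / 935 / 804 / 1019 / 338.
After projecting period 2:
Births: 935 × 0.511 = 478
10–19: 434 × 0.976 = 424
20–29: 478 × 0.964 = 461
30–39: 801 × 0.965 = 773
40–49: 935 × 0.946 = 885
50–59: 804 × 0.961 = 773
60+: 1019 × 0.937 + 338 × 0.289 = 955 + 98 = 1053
Net migration: 20–29 − 57 → 404; 30–39 − 30 → 743
Giving 478 / 424 / 404 / 743 / 885 / 773 / 1053.
Total after period 2: 478 + 424 + 404 + 743 + 885 + 773 + 1053 = 4760

4760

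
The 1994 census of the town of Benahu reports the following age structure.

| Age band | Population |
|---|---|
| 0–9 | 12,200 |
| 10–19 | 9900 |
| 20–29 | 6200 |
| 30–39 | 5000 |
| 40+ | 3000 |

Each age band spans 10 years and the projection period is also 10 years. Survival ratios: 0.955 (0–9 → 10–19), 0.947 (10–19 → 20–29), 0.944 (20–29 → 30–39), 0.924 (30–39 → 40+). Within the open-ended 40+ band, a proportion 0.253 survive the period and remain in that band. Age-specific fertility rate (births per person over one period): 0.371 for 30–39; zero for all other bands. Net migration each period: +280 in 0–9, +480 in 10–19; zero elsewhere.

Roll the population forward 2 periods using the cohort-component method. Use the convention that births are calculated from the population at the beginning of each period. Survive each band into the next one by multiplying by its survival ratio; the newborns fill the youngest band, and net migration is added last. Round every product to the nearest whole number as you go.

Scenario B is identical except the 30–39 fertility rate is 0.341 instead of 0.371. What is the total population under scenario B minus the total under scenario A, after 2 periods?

-318

Call the bands 1 to 5, youngest first.
Period 1.
Births: 5000 * 0.371 = 1855
Band 2: 12200 * 0.955 = 11651
Band 3: 9900 * 0.947 = 9375
Band 4: 6200 * 0.944 = 5853
Band 5: 5000 * 0.924 + 3000 * 0.253 = 4620 + 759 = 5379
Net migration: Band 1 + 280 → 2135; Band 2 + 480 → 12131
→ [2135, 12131, 9375, 5853, 5379]
Period 2.
Births: 5853 * 0.371 = 2171
Band 2: 2135 * 0.955 = 2039
Band 3: 12131 * 0.947 = 11488
Band 4: 9375 * 0.944 = 8850
Band 5: 5853 * 0.924 + 5379 * 0.253 = 5408 + 1361 = 6769
Net migration: Band 1 + 280 → 2451; Band 2 + 480 → 2519
→ [2451, 2519, 11488, 8850, 6769]
Scenario A total after 2 periods: 32077
Scenario B projection —
Period 1.
Births: 5000 * 0.341 = 1705
Band 2: 12200 * 0.955 = 11651
Band 3: 9900 * 0.947 = 9375
Band 4: 6200 * 0.944 = 5853
Band 5: 5000 * 0.924 + 3000 * 0.253 = 4620 + 759 = 5379
Net migration: Band 1 + 280 → 1985; Band 2 + 480 → 12131
→ [1985, 12131, 9375, 5853, 5379]
Period 2.
Births: 5853 * 0.341 = 1996
Band 2: 1985 * 0.955 = 1896
Band 3: 12131 * 0.947 = 11488
Band 4: 9375 * 0.944 = 8850
Band 5: 5853 * 0.924 + 5379 * 0.253 = 5408 + 1361 = 6769
Net migration: Band 1 + 280 → 2276; Band 2 + 480 → 2376
→ [2276, 2376, 11488, 8850, 6769]
Scenario B total after 2 periods: 31759
Difference B − A = 31759 − 32077 = -318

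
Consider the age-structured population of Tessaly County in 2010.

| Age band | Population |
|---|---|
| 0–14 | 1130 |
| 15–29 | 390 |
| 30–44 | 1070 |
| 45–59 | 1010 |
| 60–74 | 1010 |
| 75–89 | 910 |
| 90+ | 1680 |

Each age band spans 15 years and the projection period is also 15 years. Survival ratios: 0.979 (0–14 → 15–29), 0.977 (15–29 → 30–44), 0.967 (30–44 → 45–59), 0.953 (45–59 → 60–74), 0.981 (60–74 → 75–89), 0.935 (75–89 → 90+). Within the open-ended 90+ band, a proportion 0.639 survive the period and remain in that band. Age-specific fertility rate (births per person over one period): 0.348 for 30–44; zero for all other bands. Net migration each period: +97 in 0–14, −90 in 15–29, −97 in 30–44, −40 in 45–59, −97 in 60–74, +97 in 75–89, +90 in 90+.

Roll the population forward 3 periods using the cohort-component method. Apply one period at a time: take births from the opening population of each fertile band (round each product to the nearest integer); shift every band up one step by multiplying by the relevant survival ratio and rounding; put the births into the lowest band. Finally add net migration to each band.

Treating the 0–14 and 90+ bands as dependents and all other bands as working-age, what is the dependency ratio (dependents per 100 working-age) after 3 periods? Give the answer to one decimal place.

129.5

Let band 1 be 0–14 through band 7 = 90+.
[period 1]
Births: 1070 * 0.348 = 372
Band 2: 1130 * 0.979 = 1106
Band 3: 390 * 0.977 = 381
Band 4: 1070 * 0.967 = 1035
Band 5: 1010 * 0.953 = 963
Band 6: 1010 * 0.981 = 991
Band 7: 910 * 0.935 + 1680 * 0.639 = 851 + 1074 = 1925
Net migration: Band 1 + 97 → 469; Band 2 − 90 → 1016; Band 3 − 97 → 284; Band 4 − 40 → 995; Band 5 − 97 → 866; Band 6 + 97 → 1088; Band 7 + 90 → 2015
End of period: [469, 1016, 284, 995, 866, 1088, 2015]
[period 2]
Births: 284 * 0.348 = 99
Band 2: 469 * 0.979 = 459
Band 3: 1016 * 0.977 = 993
Band 4: 284 * 0.967 = 275
Band 5: 995 * 0.953 = 948
Band 6: 866 * 0.981 = 850
Band 7: 1088 * 0.935 + 2015 * 0.639 = 1017 + 1288 = 2305
Net migration: Band 1 + 97 → 196; Band 2 − 90 → 369; Band 3 − 97 → 896; Band 4 − 40 → 235; Band 5 − 97 → 851; Band 6 + 97 → 947; Band 7 + 90 → 2395
End of period: [196, 369, 896, 235, 851, 947, 2395]
[period 3]
Births: 896 * 0.348 = 312
Band 2: 196 * 0.979 = 192
Band 3: 369 * 0.977 = 361
Band 4: 896 * 0.967 = 866
Band 5: 235 * 0.953 = 224
Band 6: 851 * 0.981 = 835
Band 7: 947 * 0.935 + 2395 * 0.639 = 885 + 1530 = 2415
Net migration: Band 1 + 97 → 409; Band 2 − 90 → 102; Band 3 − 97 → 264; Band 4 − 40 → 826; Band 5 − 97 → 127; Band 6 + 97 → 932; Band 7 + 90 → 2505
End of period: [409, 102, 264, 826, 127, 932, 2505]
Dependents (band 0–14 + band 90+) = 409 + 2505 = 2914; working-age = 2251; ratio = 2914/2251 × 100 = 129.5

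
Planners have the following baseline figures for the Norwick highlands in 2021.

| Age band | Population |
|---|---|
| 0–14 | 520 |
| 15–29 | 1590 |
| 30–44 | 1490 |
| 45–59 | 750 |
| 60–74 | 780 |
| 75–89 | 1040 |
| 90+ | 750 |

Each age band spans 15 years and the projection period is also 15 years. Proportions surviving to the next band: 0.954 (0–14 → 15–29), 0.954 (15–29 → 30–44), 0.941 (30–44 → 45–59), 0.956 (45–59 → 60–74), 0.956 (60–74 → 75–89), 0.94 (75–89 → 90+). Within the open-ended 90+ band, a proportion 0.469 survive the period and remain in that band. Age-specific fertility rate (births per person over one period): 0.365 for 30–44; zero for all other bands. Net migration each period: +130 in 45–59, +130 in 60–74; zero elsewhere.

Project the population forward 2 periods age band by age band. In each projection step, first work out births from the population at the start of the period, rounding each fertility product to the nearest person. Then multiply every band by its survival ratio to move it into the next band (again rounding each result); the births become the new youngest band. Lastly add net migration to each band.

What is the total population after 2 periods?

— Period 1 —
Births: 1490 × 0.365 = 544
15–29: 520 × 0.954 = 496
30–44: 1590 × 0.954 = 1517
45–59: 1490 × 0.941 = 1402
60–74: 750 × 0.956 = 717
75–89: 780 × 0.956 = 746
90+: 1040 × 0.94 + 750 × 0.469 = 978 + 352 = 1330
Net migration: 45–59 + 130 → 1532; 60–74 + 130 → 847
→ [544, 496, 1517, 1532, 847, 746, 1330]
— Period 2 —
Births: 1517 × 0.365 = 554
15–29: 544 × 0.954 = 519
30–44: 496 × 0.954 = 473
45–59: 1517 × 0.941 = 1427
60–74: 1532 × 0.956 = 1465
75–89: 847 × 0.956 = 810
90+: 746 × 0.94 + 1330 × 0.469 = 701 + 624 = 1325
Net migration: 45–59 + 130 → 1557; 60–74 + 130 → 1595
→ [554, 519, 473, 1557, 1595, 810, 1325]
Total after period 2: 554 + 519 + 473 + 1557 + 1595 + 810 + 1325 = 6833

6833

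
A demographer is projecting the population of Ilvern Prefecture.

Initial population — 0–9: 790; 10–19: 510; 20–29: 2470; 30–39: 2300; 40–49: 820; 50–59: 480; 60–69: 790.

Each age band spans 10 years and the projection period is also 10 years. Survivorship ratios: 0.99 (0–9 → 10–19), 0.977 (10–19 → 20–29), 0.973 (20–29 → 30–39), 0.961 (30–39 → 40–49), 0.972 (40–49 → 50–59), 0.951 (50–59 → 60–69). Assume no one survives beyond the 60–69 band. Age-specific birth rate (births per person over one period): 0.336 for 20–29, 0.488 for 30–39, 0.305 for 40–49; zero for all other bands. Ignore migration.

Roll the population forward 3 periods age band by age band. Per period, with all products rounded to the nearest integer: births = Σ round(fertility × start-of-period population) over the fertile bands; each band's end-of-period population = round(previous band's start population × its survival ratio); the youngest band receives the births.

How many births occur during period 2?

2014

[period 1]
Births: 2470 × 0.336 = 830, 2300 × 0.488 = 1122, 820 × 0.305 = 250 → 2202
10–19: 790 × 0.99 = 782
20–29: 510 × 0.977 = 498
30–39: 2470 × 0.973 = 2403
40–49: 2300 × 0.961 = 2210
50–59: 820 × 0.972 = 797
60–69: 480 × 0.951 = 456
→ [2202, 782, 498, 2403, 2210, 797, 456]
[period 2]
Births: 498 × 0.336 = 167, 2403 × 0.488 = 1173, 2210 × 0.305 = 674 → 2014
10–19: 2202 × 0.99 = 2180
20–29: 782 × 0.977 = 764
30–39: 498 × 0.973 = 485
40–49: 2403 × 0.961 = 2309
50–59: 2210 × 0.972 = 2148
60–69: 797 × 0.951 = 758
→ [2014, 2180, 764, 485, 2309, 2148, 758]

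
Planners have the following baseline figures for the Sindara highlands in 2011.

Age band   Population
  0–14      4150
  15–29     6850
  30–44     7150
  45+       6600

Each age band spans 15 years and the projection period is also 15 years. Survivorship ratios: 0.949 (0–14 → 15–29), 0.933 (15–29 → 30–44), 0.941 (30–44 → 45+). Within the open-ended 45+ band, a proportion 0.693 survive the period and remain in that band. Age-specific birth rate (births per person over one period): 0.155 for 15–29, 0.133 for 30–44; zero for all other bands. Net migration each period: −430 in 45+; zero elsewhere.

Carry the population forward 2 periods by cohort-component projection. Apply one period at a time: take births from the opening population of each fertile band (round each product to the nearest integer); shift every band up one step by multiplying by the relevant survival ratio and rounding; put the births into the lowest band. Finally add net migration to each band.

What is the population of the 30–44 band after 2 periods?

3674

After projecting period 1:
Births: 6850 × 0.155 = 1062, 7150 × 0.133 = 951 → 2013
15–29: 4150 × 0.949 = 3938
30–44: 6850 × 0.933 = 6391
45+: 7150 × 0.941 + 6600 × 0.693 = 6728 + 4574 = 11302
Net migration: 45+ − 430 → 10872
Giving 2013 / 3938 / 6391 / 10872.
After projecting period 2:
Births: 3938 × 0.155 = 610, 6391 × 0.133 = 850 → 1460
15–29: 2013 × 0.949 = 1910
30–44: 3938 × 0.933 = 3674
45+: 6391 × 0.941 + 10872 × 0.693 = 6014 + 7534 = 13548
Net migration: 45+ − 430 → 13118
Giving 1460 / 1910 / 3674 / 13118.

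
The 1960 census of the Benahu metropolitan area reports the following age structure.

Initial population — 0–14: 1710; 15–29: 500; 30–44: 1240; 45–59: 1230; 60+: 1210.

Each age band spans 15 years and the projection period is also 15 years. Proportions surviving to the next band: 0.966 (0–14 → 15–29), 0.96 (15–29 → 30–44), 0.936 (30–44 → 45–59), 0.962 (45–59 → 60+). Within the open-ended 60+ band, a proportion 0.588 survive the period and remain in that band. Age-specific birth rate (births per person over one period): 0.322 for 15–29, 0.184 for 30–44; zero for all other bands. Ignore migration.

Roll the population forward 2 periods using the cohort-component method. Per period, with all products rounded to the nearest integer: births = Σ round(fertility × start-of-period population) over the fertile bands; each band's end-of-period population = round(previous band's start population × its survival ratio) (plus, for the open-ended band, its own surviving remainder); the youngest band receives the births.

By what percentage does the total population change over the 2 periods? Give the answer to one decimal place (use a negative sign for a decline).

-10.7

Period 1:
Births: 500 * 0.322 = 161 ; 1240 * 0.184 = 228 → total 389
15–29: 1710 * 0.966 = 1652
30–44: 500 * 0.96 = 480
45–59: 1240 * 0.936 = 1161
60+: 1230 * 0.962 + 1210 * 0.588 = 1183 + 711 = 1894
Giving 389 / 1652 / 480 / 1161 / 1894.
Period 2:
Births: 1652 * 0.322 = 532 ; 480 * 0.184 = 88 → total 620
15–29: 389 * 0.966 = 376
30–44: 1652 * 0.96 = 1586
45–59: 480 * 0.936 = 449
60+: 1161 * 0.962 + 1894 * 0.588 = 1117 + 1114 = 2231
Giving 620 / 376 / 1586 / 449 / 2231.
Total: 5890 → 5262; change = -628; percentage change = -10.7%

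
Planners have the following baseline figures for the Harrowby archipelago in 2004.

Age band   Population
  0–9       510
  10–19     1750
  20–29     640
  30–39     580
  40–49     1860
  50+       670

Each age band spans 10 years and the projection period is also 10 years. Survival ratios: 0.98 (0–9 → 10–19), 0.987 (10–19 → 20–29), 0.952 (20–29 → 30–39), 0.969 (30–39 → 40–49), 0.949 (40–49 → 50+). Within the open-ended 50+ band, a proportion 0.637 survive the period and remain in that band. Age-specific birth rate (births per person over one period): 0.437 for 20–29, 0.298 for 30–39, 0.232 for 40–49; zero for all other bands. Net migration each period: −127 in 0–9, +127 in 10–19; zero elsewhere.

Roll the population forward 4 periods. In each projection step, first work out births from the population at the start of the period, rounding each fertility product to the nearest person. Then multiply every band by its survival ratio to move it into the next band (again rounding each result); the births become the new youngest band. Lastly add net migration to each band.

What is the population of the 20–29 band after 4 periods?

(Groups numbered youngest = 1 to oldest = 6.)
[period 1]
Births: 640 × 0.437 = 280, 580 × 0.298 = 173, 1860 × 0.232 = 432 — total 885
Group 2: 510 × 0.98 = 500
Group 3: 1750 × 0.987 = 1727
Group 4: 640 × 0.952 = 609
Group 5: 580 × 0.969 = 562
Group 6: 1860 × 0.949 + 670 × 0.637 = 1765 + 427 = 2192
Net migration: Group 1 − 127 → 758; Group 2 + 127 → 627
→ [758, 627, 1727, 609, 562, 2192]
[period 2]
Births: 1727 × 0.437 = 755, 609 × 0.298 = 181, 562 × 0.232 = 130 — total 1066
Group 2: 758 × 0.98 = 743
Group 3: 627 × 0.987 = 619
Group 4: 1727 × 0.952 = 1644
Group 5: 609 × 0.969 = 590
Group 6: 562 × 0.949 + 2192 × 0.637 = 533 + 1396 = 1929
Net migration: Group 1 − 127 → 939; Group 2 + 127 → 870
→ [939, 870, 619, 1644, 590, 1929]
[period 3]
Births: 619 × 0.437 = 271, 1644 × 0.298 = 490, 590 × 0.232 = 137 — total 898
Group 2: 939 × 0.98 = 920
Group 3: 870 × 0.987 = 859
Group 4: 619 × 0.952 = 589
Group 5: 1644 × 0.969 = 1593
Group 6: 590 × 0.949 + 1929 × 0.637 = 560 + 1229 = 1789
Net migration: Group 1 − 127 → 771; Group 2 + 127 → 1047
→ [771, 1047, 859, 589, 1593, 1789]
[period 4]
Births: 859 × 0.437 = 375, 589 × 0.298 = 176, 1593 × 0.232 = 370 — total 921
Group 2: 771 × 0.98 = 756
Group 3: 1047 × 0.987 = 1033
Group 4: 859 × 0.952 = 818
Group 5: 589 × 0.969 = 571
Group 6: 1593 × 0.949 + 1789 × 0.637 = 1512 + 1140 = 2652
Net migration: Group 1 − 127 → 794; Group 2 + 127 → 883
→ [794, 883, 1033, 818, 571, 2652]

1033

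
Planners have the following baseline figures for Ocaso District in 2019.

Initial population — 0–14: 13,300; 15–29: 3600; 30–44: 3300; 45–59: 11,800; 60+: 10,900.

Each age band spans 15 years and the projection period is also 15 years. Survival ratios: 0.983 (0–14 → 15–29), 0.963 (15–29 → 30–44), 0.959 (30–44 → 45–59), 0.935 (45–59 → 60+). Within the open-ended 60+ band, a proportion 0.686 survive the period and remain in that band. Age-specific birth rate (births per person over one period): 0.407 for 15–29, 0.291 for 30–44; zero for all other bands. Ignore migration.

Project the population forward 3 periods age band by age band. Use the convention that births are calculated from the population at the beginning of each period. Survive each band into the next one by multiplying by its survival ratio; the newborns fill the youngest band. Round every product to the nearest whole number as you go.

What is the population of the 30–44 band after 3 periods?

2296

(Groups numbered youngest = 1 to oldest = 5.)
Period 1.
Births: 3600 * 0.407 = 1465 ; 3300 * 0.291 = 960 — total 2425
Group 2: 13300 * 0.983 = 13074
Group 3: 3600 * 0.963 = 3467
Group 4: 3300 * 0.959 = 3165
Group 5: 11800 * 0.935 + 10900 * 0.686 = 11033 + 7477 = 18510
Giving 2425 / 13074 / 3467 / 3165 / 18510.
Period 2.
Births: 13074 * 0.407 = 5321 ; 3467 * 0.291 = 1009 — total 6330
Group 2: 2425 * 0.983 = 2384
Group 3: 13074 * 0.963 = 12590
Group 4: 3467 * 0.959 = 3325
Group 5: 3165 * 0.935 + 18510 * 0.686 = 2959 + 12698 = 15657
Giving 6330 / 2384 / 12590 / 3325 / 15657.
Period 3.
Births: 2384 * 0.407 = 970 ; 12590 * 0.291 = 3664 — total 4634
Group 2: 6330 * 0.983 = 6222
Group 3: 2384 * 0.963 = 2296
Group 4: 12590 * 0.959 = 12074
Group 5: 3325 * 0.935 + 15657 * 0.686 = 3109 + 10741 = 13850
Giving 4634 / 6222 / 2296 / 12074 / 13850.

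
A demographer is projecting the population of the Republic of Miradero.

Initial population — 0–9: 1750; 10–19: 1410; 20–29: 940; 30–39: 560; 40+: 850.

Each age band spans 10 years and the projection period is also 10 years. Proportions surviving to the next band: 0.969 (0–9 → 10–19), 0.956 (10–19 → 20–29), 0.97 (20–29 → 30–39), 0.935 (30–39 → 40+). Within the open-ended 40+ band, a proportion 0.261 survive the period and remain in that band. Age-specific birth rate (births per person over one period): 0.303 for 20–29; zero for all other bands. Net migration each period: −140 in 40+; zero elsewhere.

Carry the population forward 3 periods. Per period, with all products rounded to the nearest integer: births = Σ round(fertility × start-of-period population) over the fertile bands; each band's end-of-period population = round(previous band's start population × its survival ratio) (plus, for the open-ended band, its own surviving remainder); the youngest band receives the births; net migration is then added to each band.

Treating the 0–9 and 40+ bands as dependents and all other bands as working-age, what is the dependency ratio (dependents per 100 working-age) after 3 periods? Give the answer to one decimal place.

80.7

Call the groups 1 to 5, youngest first.
[period 1]
Births: 940 × 0.303 = 285
Group 2: 1750 × 0.969 = 1696
Group 3: 1410 × 0.956 = 1348
Group 4: 940 × 0.97 = 912
Group 5: 560 × 0.935 + 850 × 0.261 = 524 + 222 = 746
Net migration: Group 5 − 140 → 606
End of period: [285, 1696, 1348, 912, 606]
[period 2]
Births: 1348 × 0.303 = 408
Group 2: 285 × 0.969 = 276
Group 3: 1696 × 0.956 = 1621
Group 4: 1348 × 0.97 = 1308
Group 5: 912 × 0.935 + 606 × 0.261 = 853 + 158 = 1011
Net migration: Group 5 − 140 → 871
End of period: [408, 276, 1621, 1308, 871]
[period 3]
Births: 1621 × 0.303 = 491
Group 2: 408 × 0.969 = 395
Group 3: 276 × 0.956 = 264
Group 4: 1621 × 0.97 = 1572
Group 5: 1308 × 0.935 + 871 × 0.261 = 1223 + 227 = 1450
Net migration: Group 5 − 140 → 1310
End of period: [491, 395, 264, 1572, 1310]
Dependents (band 0–9 + band 40+) = 491 + 1310 = 1801; working-age = 2231; ratio = 1801/2231 × 100 = 80.7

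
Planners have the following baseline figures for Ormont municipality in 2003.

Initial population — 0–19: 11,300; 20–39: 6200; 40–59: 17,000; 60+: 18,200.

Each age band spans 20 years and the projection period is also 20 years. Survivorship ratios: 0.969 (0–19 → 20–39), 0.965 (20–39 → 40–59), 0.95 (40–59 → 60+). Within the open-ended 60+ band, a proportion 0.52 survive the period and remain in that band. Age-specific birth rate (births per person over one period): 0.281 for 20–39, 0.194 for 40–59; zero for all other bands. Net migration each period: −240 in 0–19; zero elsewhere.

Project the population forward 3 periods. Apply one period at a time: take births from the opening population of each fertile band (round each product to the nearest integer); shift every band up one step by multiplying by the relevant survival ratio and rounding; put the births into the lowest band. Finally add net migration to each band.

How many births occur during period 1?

Period 1:
Births: 6200 * 0.281 = 1742, 17000 * 0.194 = 3298 → 5040
20–39: 11300 * 0.969 = 10950
40–59: 6200 * 0.965 = 5983
60+: 17000 * 0.95 + 18200 * 0.52 = 16150 + 9464 = 25614
Net migration: 0–19 − 240 → 4800
Giving 4800 / 10950 / 5983 / 25614.

5040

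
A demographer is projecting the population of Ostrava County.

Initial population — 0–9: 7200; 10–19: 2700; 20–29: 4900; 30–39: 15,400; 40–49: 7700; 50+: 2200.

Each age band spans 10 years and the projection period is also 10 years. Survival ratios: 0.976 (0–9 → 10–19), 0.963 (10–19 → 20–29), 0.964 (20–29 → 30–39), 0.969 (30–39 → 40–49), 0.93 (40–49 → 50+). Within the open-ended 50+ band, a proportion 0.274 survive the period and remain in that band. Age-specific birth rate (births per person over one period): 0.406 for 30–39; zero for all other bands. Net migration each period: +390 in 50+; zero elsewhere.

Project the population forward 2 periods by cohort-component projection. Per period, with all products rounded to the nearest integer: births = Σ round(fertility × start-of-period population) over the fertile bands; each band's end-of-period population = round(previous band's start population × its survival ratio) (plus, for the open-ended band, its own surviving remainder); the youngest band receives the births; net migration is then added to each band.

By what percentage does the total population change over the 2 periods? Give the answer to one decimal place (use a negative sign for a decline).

-4.3

Numbering the groups 1..6 from youngest to oldest:
Period 1.
Births: 15400 * 0.406 = 6252
Group 2: 7200 * 0.976 = 7027
Group 3: 2700 * 0.963 = 2600
Group 4: 4900 * 0.964 = 4724
Group 5: 15400 * 0.969 = 14923
Group 6: 7700 * 0.93 + 2200 * 0.274 = 7161 + 603 = 7764
Net migration: Group 6 + 390 → 8154
End of period: [6252, 7027, 2600, 4724, 14923, 8154]
Period 2.
Births: 4724 * 0.406 = 1918
Group 2: 6252 * 0.976 = 6102
Group 3: 7027 * 0.963 = 6767
Group 4: 2600 * 0.964 = 2506
Group 5: 4724 * 0.969 = 4578
Group 6: 14923 * 0.93 + 8154 * 0.274 = 13878 + 2234 = 16112
Net migration: Group 6 + 390 → 16502
End of period: [1918, 6102, 6767, 2506, 4578, 16502]
Total: 40100 → 38373; change = -1727; percentage change = -4.3%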